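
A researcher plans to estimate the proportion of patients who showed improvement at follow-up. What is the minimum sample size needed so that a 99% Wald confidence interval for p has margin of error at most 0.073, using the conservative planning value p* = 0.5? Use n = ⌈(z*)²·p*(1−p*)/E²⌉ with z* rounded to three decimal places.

n = 312

The 99% critical value is z* = 2.576.
p*(1−p*) = 0.50·0.50 = 0.2500.
Required n before rounding: 6.635776 × 0.2500 / 0.073² = 311.305.
Rounding up, n = 312.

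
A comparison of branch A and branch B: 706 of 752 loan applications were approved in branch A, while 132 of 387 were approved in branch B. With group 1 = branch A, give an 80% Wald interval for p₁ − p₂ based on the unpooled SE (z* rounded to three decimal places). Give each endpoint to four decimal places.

p̂₁ = 0.93883, p̂₂ = 0.34109, so the observed difference is 0.59774.
Unpooled SE = √(p̂₁(1−p̂₁)/n₁ + p̂₂(1−p̂₂)/n₂) = √(0.000076368 + 0.000580739) = 0.025634.
The 80% critical value is z* = 1.282. Margin = 1.282·0.025634 = 0.03286.
CI: 0.59774 ± 0.03286 = (0.5649, 0.6306).

(0.5649, 0.6306)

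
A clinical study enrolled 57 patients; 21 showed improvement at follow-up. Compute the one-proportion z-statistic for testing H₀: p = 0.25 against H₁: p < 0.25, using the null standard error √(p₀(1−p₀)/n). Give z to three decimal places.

With x = 21 successes in n = 57, p̂ = 0.36842.
Under H₀, SE = √(p₀(1−p₀)/n) = √(0.25·0.75/57) = √0.003289474 = 0.057354.
z = (p̂ − p₀)/SE = (0.36842 − 0.25)/0.057354 = 2.065.

z = 2.065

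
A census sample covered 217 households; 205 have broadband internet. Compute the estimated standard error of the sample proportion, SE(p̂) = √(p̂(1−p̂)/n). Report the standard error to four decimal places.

SE = 0.0155

The sample proportion is 205/217 = 0.94470.
p̂(1−p̂) = 0.94470·0.05530 = 0.052242.
SE = √(0.052242/217) = 0.0155.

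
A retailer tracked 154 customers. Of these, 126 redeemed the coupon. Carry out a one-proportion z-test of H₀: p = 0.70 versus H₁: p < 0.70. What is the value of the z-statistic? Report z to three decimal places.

p̂ = 126/154 = 0.81818.
Under H₀, SE = √(p₀(1−p₀)/n) = √(0.70·0.30/154) = √0.001363636 = 0.036927.
Test statistic: z = 0.11818/0.036927 = 3.200.

z = 3.200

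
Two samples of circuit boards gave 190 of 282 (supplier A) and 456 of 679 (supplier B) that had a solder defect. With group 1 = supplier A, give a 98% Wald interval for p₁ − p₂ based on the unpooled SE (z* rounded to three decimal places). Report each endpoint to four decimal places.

p̂₁ = 0.67376, p̂₂ = 0.67158, so the observed difference is 0.00218.
Unpooled SE = √(p̂₁(1−p̂₁)/n₁ + p̂₂(1−p̂₂)/n₂) = √(0.000779460 + 0.000324833) = 0.033231.
For 98% confidence, z* = 2.326. Margin = 2.326·0.033231 = 0.07730.
CI: 0.00218 ± 0.07730 = (-0.0751, 0.0795).

(-0.0751, 0.0795)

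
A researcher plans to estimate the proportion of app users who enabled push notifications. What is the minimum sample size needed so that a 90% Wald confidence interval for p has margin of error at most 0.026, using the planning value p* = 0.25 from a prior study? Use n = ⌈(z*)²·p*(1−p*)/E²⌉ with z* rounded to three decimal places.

z* = 1.645 at the 90% level.
p*(1−p*) = 0.1875.
Required n before rounding: 2.706025 × 0.1875 / 0.026² = 750.562.
⌈750.562⌉ = 751.

n = 751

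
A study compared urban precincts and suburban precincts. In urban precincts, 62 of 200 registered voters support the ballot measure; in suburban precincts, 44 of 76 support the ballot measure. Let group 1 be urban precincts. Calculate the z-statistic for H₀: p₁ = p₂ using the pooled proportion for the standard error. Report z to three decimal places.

Sample proportions: p̂₁ = 62/200 = 0.31000 and p̂₂ = 44/76 = 0.57895.
Pooling: p̂ = 106/276 = 0.38406.
Pooled SE = √[0.2365574·0.01815789] ≈ 0.065539.
z = (p̂₁ − p̂₂)/SE = (0.31000 − 0.57895)/0.065539 = -0.26895/0.065539 = -4.104.

z = -4.104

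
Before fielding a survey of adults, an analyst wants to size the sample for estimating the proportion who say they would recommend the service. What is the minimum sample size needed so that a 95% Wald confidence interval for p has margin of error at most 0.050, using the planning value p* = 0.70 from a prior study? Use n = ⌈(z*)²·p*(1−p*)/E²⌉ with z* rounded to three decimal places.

For 95% confidence, z* = 1.960.
p*(1−p*) = 0.70·0.30 = 0.2100.
(z*)²·p*(1−p*)/E² = 3.841600·0.2100/0.002500 = 322.694.
⌈322.694⌉ = 323.

n = 323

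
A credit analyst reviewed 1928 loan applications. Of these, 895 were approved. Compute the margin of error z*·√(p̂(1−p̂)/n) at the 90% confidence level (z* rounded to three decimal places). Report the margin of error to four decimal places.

ME = 0.0187

The sample proportion is 895/1928 = 0.46421.
Standard error of p̂: √(0.248719/1928) = √0.000129004 = 0.011358.
For 90% confidence, z* = 1.645.
Margin of error = z*·SE = 1.645 × 0.011358 = 0.0187.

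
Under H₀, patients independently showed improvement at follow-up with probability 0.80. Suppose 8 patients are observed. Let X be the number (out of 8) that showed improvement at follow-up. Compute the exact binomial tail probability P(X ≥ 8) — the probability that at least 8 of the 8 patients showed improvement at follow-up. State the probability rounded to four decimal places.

P = 0.1678

X ~ Binomial(n=8, p=0.80).
P(X ≥ 8) = C(8,8)·0.80^8·0.20^0.
= 0.167772 = 0.1678.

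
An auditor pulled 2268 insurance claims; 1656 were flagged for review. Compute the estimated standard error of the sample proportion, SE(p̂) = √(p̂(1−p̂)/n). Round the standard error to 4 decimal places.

SE = 0.0093

p̂ = 1656/2268 = 0.73016.
p̂(1−p̂) = 0.73016·0.26984 = 0.197026.
Dividing by n and taking the root: √0.000086872 = 0.0093.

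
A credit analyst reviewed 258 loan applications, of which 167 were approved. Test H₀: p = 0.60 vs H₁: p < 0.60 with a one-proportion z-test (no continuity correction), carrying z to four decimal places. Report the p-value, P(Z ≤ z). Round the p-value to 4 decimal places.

Sample proportion p̂ = 167/258 = 0.64729.
Null standard error: √(0.60·0.40/258) = √0.000930233 = 0.030500.
Test statistic (full precision, shown to 4 dp): z = (167/258 − 0.60)/SE₀ ≈ 1.5504.
p-value = P(Z ≤ z) with z = 1.5504 → 0.9395.

p-value = 0.9395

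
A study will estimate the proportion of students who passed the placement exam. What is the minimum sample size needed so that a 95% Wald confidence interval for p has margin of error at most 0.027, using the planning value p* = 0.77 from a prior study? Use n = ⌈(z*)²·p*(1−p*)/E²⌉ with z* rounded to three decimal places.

n = 934

For 95% confidence, z* = 1.960.
p*(1−p*) = 0.1771.
Required n before rounding: 3.841600 × 0.1771 / 0.027² = 933.261.
⌈933.261⌉ = 934.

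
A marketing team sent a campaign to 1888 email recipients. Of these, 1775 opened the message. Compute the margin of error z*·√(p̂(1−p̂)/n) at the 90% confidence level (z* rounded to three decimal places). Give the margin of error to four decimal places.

Sample proportion p̂ = 1775/1888 = 0.94015.
SE(p̂) = √(0.94015·0.05985/1888) = 0.005459.
For 90% confidence, z* = 1.645.
ME = 1.645·0.005459 = 0.0090.

ME = 0.0090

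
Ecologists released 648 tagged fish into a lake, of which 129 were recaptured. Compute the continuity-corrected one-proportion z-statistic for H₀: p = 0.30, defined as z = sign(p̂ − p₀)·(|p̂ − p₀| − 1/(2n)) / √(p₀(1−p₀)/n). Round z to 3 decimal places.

z = -5.563

The sample proportion is 129/648 = 0.19907. p̂ − p₀ = -0.100926.
Continuity correction 1/(2n) = 1/1296 = 0.000772.
Corrected numerator: |-0.100926| − 0.000772 = 0.100154.
SE₀ = √(0.30·0.70/648) = 0.018002.
z = −0.100154/0.018002 = -5.563.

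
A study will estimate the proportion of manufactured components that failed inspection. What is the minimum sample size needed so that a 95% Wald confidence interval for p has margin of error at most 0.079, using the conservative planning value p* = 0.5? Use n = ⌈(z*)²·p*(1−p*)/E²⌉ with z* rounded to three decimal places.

n = 154

The 95% critical value is z* = 1.960.
p*(1−p*) = 0.50·0.50 = 0.2500.
(z*)²·p*(1−p*)/E² = 3.841600·0.2500/0.006241 = 153.886.
Rounding up, n = 154.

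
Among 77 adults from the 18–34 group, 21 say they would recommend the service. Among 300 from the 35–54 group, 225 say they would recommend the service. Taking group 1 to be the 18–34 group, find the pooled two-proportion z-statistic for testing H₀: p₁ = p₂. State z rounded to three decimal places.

p̂₁ = 21/77 = 0.27273, p̂₂ = 225/300 = 0.75000.
Pooled p̂ = (21+225)/(77+300) = 246/377 = 0.65252.
Pooled SE = √[0.2267377·0.01632035] ≈ 0.060831.
z = -0.47727/0.060831 = -7.846.

z = -7.846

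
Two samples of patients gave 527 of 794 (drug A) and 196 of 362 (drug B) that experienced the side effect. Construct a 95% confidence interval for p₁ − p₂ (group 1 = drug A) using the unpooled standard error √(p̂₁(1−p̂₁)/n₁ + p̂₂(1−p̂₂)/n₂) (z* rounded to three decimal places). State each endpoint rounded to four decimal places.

(0.0613, 0.1832)

p̂₁ = 0.66373, p̂₂ = 0.54144, so the observed difference is 0.12229.
SE = √(0.000281100 + 0.000685865) = √0.000966965 = 0.031096.
For 95% confidence, z* = 1.960. Margin = 1.960·0.031096 = 0.06095.
CI: 0.12229 ± 0.06095 = (0.0613, 0.1832).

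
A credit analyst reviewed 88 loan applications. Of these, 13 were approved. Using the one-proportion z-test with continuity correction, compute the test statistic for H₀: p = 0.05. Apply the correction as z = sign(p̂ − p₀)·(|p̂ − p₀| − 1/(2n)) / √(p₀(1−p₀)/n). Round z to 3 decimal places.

z = 3.962

The sample proportion is 13/88 = 0.14773. p̂ − p₀ = 0.097727.
Continuity correction 1/(2n) = 1/176 = 0.005682.
Corrected numerator: |0.097727| − 0.005682 = 0.092045.
SE₀ = √(0.05·0.95/88) = 0.023233.
z = +0.092045/0.023233 = 3.962.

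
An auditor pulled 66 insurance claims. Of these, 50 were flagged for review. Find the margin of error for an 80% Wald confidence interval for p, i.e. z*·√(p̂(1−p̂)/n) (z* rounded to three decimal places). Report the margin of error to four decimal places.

The sample proportion is 50/66 = 0.75758.
SE(p̂) = √(0.75758·0.24242/66) = 0.052751.
For 80% confidence, z* = 1.282.
Margin of error = z*·SE = 1.282 × 0.052751 = 0.0676.

ME = 0.0676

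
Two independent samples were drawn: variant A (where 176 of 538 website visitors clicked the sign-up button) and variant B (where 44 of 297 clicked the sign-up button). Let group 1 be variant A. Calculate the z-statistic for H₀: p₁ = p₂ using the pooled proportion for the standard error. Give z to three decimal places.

p̂₁ = 176/538 = 0.32714, p̂₂ = 44/297 = 0.14815.
Pooled p̂ = (176+44)/(538+297) = 220/835 = 0.26347.
SE = √[p̂(1−p̂)(1/n₁+1/n₂)] = √[0.26347·0.73653·(1/538+1/297)] ≈ 0.031845.
z = 0.17899/0.031845 = 5.621.

z = 5.621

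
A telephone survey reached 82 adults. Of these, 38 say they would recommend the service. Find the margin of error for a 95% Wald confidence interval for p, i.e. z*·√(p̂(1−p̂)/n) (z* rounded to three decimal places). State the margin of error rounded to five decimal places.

ME = 0.10793

With x = 38 successes in n = 82, p̂ = 0.46341.
SE(p̂) = √(0.46341·0.53659/82) = 0.055068.
z* = 1.960 at the 95% level.
Margin of error = z*·SE = 1.960 × 0.055068 = 0.10793.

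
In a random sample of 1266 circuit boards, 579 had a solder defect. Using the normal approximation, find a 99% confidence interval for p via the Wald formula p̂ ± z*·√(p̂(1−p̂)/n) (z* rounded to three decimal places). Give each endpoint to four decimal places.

(0.4213, 0.4934)

Sample proportion p̂ = 579/1266 = 0.45735.
SE = √(p̂(1−p̂)/n) = √(0.248181/1266) = 0.014001.
z* = 2.576 at the 99% level.
Margin of error: 2.576 × 0.014001 = 0.03607.
CI: 0.45735 ± 0.03607 = (0.4213, 0.4934).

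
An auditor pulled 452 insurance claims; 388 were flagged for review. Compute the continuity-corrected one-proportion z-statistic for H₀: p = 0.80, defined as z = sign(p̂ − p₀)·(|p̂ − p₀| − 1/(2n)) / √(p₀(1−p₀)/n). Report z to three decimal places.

z = 3.046

With x = 388 successes in n = 452, p̂ = 0.85841. p̂ − p₀ = 0.058407.
1/(2n) = 0.001106.
Corrected numerator: |0.058407| − 0.001106 = 0.057301.
SE₀ = √(0.80·0.20/452) = 0.018814.
z = (+)0.057301/0.018814 = 3.046.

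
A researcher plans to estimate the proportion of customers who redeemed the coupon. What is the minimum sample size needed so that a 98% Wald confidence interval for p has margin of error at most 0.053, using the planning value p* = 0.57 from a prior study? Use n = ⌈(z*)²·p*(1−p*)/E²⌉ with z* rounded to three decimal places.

z* = 2.326 at the 98% level.
p*(1−p*) = 0.2451.
Required n before rounding: 5.410276 × 0.2451 / 0.053² = 472.075.
⌈472.075⌉ = 473.

n = 473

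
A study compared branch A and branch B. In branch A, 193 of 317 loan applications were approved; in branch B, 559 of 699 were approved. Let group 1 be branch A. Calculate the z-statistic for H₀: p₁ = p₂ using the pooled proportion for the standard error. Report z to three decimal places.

z = -6.428

p̂₁ = 193/317 = 0.60883, p̂₂ = 559/699 = 0.79971.
Pooled p̂ = (193+559)/(317+699) = 752/1016 = 0.74016.
Pooled SE = √[0.1923244·0.00458519] ≈ 0.029696.
z = (p̂₁ − p̂₂)/SE = (0.60883 − 0.79971)/0.029696 = -0.19088/0.029696 = -6.428.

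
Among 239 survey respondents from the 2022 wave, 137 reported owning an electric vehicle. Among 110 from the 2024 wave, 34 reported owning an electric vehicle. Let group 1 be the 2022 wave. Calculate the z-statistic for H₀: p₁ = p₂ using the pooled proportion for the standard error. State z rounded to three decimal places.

z = 4.586

p̂₁ = 137/239 = 0.57322, p̂₂ = 34/110 = 0.30909.
Pooling: p̂ = 171/349 = 0.48997.
SE = √[p̂(1−p̂)(1/n₁+1/n₂)] = √[0.48997·0.51003·(1/239+1/110)] ≈ 0.057597.
z = (p̂₁ − p̂₂)/SE = (0.57322 − 0.30909)/0.057597 = 0.26413/0.057597 = 4.586.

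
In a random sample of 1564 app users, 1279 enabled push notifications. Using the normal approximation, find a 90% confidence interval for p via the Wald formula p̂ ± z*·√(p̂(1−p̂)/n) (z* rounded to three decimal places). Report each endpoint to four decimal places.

Sample proportion p̂ = 1279/1564 = 0.81777.
Standard error of p̂: √(0.149019/1564) = √0.000095281 = 0.009761.
For 90% confidence, z* = 1.645.
Margin = 1.645·0.009761 = 0.01606.
Interval: 0.81777 ± 0.01606 → (0.8017, 0.8338).

(0.8017, 0.8338)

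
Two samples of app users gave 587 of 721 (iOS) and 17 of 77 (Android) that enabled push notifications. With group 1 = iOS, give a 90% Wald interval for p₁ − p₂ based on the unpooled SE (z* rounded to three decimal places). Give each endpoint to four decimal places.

p̂₁ = 587/721 = 0.81415, p̂₂ = 17/77 = 0.22078; p̂₁ − p̂₂ = 0.59337.
SE = √(0.000209864 + 0.002234231) = √0.002444095 = 0.049438.
z* = 1.645 at the 90% level. Margin of error = 0.08133.
Interval: 0.59337 ± 0.08133 → (0.5120, 0.6747).

(0.5120, 0.6747)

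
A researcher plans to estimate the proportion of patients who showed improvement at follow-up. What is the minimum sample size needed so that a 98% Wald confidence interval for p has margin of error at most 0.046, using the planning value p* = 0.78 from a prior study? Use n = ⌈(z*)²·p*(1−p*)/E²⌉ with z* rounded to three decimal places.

z* = 2.326 at the 98% level.
p*(1−p*) = 0.1716.
Required n before rounding: 5.410276 × 0.1716 / 0.046² = 438.754.
⌈438.754⌉ = 439.

n = 439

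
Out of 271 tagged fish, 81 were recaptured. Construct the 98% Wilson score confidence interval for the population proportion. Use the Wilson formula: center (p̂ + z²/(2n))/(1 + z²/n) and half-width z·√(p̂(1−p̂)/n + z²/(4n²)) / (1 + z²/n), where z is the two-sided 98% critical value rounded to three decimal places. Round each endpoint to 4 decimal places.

(0.2387, 0.3670)

p̂ = 81/271 = 0.29889; z = 2.326, so z² = 5.410276.
1 + z²/n = 1.019964.
Center = (0.29889 + 0.009982)/1.019964 = 0.30283.
Radicand: p̂(1−p̂)/n + z²/(4n²) = 0.000773269 + 0.000018417 = 0.000791686.
Half-width = 2.326·√0.000791686/1.019964 = 0.06417.
Interval: 0.30283 ± 0.06417 → (0.2387, 0.3670).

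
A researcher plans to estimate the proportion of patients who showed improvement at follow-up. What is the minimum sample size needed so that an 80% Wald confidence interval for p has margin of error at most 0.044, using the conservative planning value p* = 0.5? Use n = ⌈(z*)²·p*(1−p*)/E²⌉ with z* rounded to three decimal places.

z* = 1.282 at the 80% level.
p*(1−p*) = 0.2500.
Required n before rounding: 1.643524 × 0.2500 / 0.044² = 212.232.
Rounding up, n = 213.

n = 213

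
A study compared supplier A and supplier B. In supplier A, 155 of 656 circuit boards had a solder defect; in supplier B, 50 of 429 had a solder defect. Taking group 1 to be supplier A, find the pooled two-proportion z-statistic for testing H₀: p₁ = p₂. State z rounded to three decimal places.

z = 4.926

Sample proportions: p̂₁ = 155/656 = 0.23628 and p̂₂ = 50/429 = 0.11655.
Pooling: p̂ = 205/1085 = 0.18894.
Pooled SE = √[0.1532417·0.00385539] ≈ 0.024307.
z = (p̂₁ − p̂₂)/SE = (0.23628 − 0.11655)/0.024307 = 0.11973/0.024307 = 4.926.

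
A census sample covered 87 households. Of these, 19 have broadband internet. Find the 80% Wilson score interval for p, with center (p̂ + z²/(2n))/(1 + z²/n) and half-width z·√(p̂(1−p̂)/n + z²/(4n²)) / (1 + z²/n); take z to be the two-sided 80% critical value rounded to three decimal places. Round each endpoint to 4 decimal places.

(0.1671, 0.2801)

p̂ = 19/87 = 0.21839; z = 1.282, so z² = 1.643524.
1 + z²/n = 1.018891.
Adjusted center: (0.21839 + z²/(2n))/1.018891 = 0.22361.
Radicand: p̂(1−p̂)/n + z²/(4n²) = 0.001962026 + 0.000054285 = 0.002016311.
Half-width = z·√(radicand)/denom = 1.282·0.044903/1.018891 = 0.05650.
CI: 0.22361 ± 0.05650 = (0.1671, 0.2801).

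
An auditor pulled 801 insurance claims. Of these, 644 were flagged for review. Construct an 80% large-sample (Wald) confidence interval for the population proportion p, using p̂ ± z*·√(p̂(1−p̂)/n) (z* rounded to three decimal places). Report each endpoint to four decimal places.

Sample proportion p̂ = 644/801 = 0.80400.
SE(p̂) = √(0.80400·0.19600/801) = 0.014026.
For 80% confidence, z* = 1.282.
Margin = 1.282·0.014026 = 0.01798.
So the interval runs from 0.7860 to 0.8220.

(0.7860, 0.8220)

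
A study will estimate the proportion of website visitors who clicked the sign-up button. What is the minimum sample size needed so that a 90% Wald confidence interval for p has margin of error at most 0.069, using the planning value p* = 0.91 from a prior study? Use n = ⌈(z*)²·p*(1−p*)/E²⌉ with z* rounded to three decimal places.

For 90% confidence, z* = 1.645.
p*(1−p*) = 0.91·0.09 = 0.0819.
Required n before rounding: 2.706025 × 0.0819 / 0.069² = 46.550.
Rounding up, n = 47.

n = 47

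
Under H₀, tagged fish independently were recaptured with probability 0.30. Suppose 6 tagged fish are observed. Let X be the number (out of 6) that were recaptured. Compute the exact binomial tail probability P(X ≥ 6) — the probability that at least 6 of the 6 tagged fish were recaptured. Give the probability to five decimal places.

P = 0.00073

X ~ Binomial(n=6, p=0.30).
P(X ≥ 6) = C(6,6)·0.30^6·0.70^0.
= 0.000729 = 0.00073.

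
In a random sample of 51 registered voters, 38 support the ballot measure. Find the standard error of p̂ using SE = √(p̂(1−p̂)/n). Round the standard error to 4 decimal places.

SE = 0.0610

Sample proportion p̂ = 38/51 = 0.74510.
p̂(1−p̂) = 0.189926.
Dividing by n and taking the root: √0.003724039 = 0.0610.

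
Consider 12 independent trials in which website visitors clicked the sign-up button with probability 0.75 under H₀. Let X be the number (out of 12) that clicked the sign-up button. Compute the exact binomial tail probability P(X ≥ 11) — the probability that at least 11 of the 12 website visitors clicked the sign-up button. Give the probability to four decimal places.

X is binomial with n = 12 and p = 0.75.
P(X ≥ 11) = C(12,11)·0.75^11·0.25^1 + C(12,12)·0.75^12·0.25^0.
= 0.126705 + 0.031676 = 0.1584.

P = 0.1584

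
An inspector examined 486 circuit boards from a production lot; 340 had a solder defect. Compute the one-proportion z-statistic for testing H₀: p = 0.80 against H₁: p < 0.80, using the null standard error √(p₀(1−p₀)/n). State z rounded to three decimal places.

Sample proportion p̂ = 340/486 = 0.69959.
SE₀ = √(0.80·0.20/486) = 0.018144.
Test statistic: z = -0.10041/0.018144 = -5.534.

z = -5.534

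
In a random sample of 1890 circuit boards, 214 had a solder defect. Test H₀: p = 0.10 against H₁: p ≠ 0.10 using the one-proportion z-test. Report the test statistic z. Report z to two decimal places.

With x = 214 successes in n = 1890, p̂ = 0.11323.
SE₀ = √(0.10·0.90/1890) = 0.006901.
z = (0.11323 − 0.10)/0.006901 = 0.01323/0.006901 = 1.92.

z = 1.92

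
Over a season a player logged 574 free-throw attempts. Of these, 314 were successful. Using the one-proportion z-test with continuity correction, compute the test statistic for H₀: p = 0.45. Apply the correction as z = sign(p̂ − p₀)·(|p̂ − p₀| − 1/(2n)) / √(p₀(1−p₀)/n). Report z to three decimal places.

With x = 314 successes in n = 574, p̂ = 0.54704. p̂ − p₀ = 0.097038.
1/(2n) = 0.000871.
Corrected numerator: |0.097038| − 0.000871 = 0.096167.
Null standard error: √(0.45·0.55/574) = √0.000431185 = 0.020765.
z = (+)0.096167/0.020765 = 4.631.

z = 4.631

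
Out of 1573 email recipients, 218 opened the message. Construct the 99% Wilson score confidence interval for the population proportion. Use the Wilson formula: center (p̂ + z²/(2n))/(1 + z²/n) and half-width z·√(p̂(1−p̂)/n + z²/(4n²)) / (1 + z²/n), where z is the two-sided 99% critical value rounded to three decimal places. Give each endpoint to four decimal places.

p̂ = 218/1573 = 0.13859; z = 2.576, so z² = 6.635776.
Denominator 1 + z²/n = 1 + 6.635776/1573 = 1.004219.
Adjusted center: (0.13859 + z²/(2n))/1.004219 = 0.14011.
Radicand: p̂(1−p̂)/n + z²/(4n²) = 0.000075894 + 0.000000670 = 0.000076564.
Half-width = z·√(radicand)/denom = 2.576·0.008750/1.004219 = 0.02245.
CI: 0.14011 ± 0.02245 = (0.1177, 0.1626).

(0.1177, 0.1626)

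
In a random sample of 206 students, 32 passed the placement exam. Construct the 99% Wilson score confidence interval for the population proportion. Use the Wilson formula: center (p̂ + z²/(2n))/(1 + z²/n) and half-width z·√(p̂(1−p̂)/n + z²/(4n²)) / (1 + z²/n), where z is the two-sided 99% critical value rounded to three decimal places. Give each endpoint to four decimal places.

(0.1012, 0.2310)

p̂ = 32/206 = 0.15534; z = 2.576, so z² = 6.635776.
Denominator 1 + z²/n = 1 + 6.635776/206 = 1.032213.
Adjusted center: (0.15534 + z²/(2n))/1.032213 = 0.16610.
Radicand: p̂(1−p̂)/n + z²/(4n²) = 0.000636939 + 0.000039093 = 0.000676032.
Half-width = z·√(radicand)/denom = 2.576·0.026001/1.032213 = 0.06489.
So the interval runs from 0.1012 to 0.2310.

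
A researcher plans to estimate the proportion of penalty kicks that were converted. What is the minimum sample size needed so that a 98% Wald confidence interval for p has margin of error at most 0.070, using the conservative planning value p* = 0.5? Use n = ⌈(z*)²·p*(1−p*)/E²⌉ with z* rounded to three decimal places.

The 98% critical value is z* = 2.326.
p*(1−p*) = 0.50·0.50 = 0.2500.
(z*)²·p*(1−p*)/E² = 5.410276·0.2500/0.004900 = 276.034.
Rounding up, n = 277.

n = 277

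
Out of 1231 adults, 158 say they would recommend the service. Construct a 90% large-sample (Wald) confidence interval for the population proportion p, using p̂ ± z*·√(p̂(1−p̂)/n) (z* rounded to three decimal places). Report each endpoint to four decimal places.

(0.1127, 0.1440)

p̂ = 158/1231 = 0.12835.
SE = √(p̂(1−p̂)/n) = √(0.111877/1231) = 0.009533.
z* = 1.645 at the 90% level.
Margin = 1.645·0.009533 = 0.01568.
Interval: 0.12835 ± 0.01568 → (0.1127, 0.1440).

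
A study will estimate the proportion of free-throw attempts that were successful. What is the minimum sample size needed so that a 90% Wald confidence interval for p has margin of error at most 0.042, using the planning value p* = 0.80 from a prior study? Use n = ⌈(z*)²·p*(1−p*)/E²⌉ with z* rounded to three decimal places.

n = 246

z* = 1.645 at the 90% level.
p*(1−p*) = 0.80·0.20 = 0.1600.
Required n before rounding: 2.706025 × 0.1600 / 0.042² = 245.444.
⌈245.444⌉ = 246.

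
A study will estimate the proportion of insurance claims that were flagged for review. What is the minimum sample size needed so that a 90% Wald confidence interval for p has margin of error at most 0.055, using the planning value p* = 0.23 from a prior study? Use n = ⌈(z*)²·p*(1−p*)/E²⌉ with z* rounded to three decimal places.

z* = 1.645 at the 90% level.
p*(1−p*) = 0.1771.
Required n before rounding: 2.706025 × 0.1771 / 0.055² = 158.425.
Rounding up, n = 159.

n = 159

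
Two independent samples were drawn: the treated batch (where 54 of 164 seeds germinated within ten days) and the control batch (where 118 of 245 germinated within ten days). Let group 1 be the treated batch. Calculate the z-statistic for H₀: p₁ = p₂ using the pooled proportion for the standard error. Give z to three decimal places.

p̂₁ = 54/164 = 0.32927, p̂₂ = 118/245 = 0.48163.
Pooling: p̂ = 172/409 = 0.42054.
SE = √[p̂(1−p̂)(1/n₁+1/n₂)] = √[0.42054·0.57946·(1/164+1/245)] ≈ 0.049805.
z = -0.15236/0.049805 = -3.059.

z = -3.059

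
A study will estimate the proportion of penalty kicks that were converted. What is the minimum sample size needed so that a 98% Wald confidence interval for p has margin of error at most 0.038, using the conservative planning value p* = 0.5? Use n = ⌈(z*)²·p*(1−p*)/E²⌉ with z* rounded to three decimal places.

n = 937

z* = 2.326 at the 98% level.
p*(1−p*) = 0.2500.
(z*)²·p*(1−p*)/E² = 5.410276·0.2500/0.001444 = 936.682.
Rounding up, n = 937.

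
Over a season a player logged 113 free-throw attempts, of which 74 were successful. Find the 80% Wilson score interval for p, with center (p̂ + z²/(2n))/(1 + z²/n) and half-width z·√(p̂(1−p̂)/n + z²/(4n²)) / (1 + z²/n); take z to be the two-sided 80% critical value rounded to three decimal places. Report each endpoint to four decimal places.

p̂ = 74/113 = 0.65487; z = 1.282, so z² = 1.643524.
Denominator 1 + z²/n = 1 + 1.643524/113 = 1.014544.
Adjusted center: (0.65487 + z²/(2n))/1.014544 = 0.65265.
Radicand: p̂(1−p̂)/n + z²/(4n²) = 0.002000143 + 0.000032178 = 0.002032321.
Half-width = z·√(radicand)/denom = 1.282·0.045081/1.014544 = 0.05697.
So the interval runs from 0.5957 to 0.7096.

(0.5957, 0.7096)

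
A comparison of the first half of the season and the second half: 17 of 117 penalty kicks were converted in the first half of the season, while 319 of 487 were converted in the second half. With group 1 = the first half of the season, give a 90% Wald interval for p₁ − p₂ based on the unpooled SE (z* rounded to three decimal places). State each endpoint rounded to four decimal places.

p̂₁ = 17/117 = 0.14530, p̂₂ = 319/487 = 0.65503; p̂₁ − p̂₂ = -0.50973.
SE = √(0.001061430 + 0.000463995) = √0.001525425 = 0.039057.
z* = 1.645 at the 90% level. Margin of error = 0.06425.
So the interval runs from -0.5740 to -0.4455.

(-0.5740, -0.4455)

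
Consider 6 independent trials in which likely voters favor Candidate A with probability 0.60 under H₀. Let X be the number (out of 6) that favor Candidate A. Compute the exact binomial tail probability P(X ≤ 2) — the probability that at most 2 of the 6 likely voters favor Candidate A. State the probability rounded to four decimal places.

P = 0.1792

X ~ Binomial(n=6, p=0.60).
P(X ≤ 2) = C(6,0)·0.60^0·0.40^6 + C(6,1)·0.60^1·0.40^5 + C(6,2)·0.60^2·0.40^4.
= 0.004096 + 0.036864 + 0.138240 = 0.1792.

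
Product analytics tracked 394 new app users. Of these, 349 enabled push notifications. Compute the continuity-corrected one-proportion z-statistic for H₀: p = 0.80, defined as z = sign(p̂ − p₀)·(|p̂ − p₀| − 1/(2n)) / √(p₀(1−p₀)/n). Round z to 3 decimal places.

z = 4.194

With x = 349 successes in n = 394, p̂ = 0.88579. p̂ − p₀ = 0.085787.
Continuity correction 1/(2n) = 1/788 = 0.001269.
Corrected numerator: |0.085787| − 0.001269 = 0.084518.
Under H₀, SE = √(p₀(1−p₀)/n) = √(0.80·0.20/394) = √0.000406091 = 0.020152.
z = +0.084518/0.020152 = 4.194.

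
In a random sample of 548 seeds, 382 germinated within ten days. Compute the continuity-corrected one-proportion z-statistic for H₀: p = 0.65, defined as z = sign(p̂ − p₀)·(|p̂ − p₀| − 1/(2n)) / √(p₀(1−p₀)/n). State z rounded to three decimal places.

z = 2.266

With x = 382 successes in n = 548, p̂ = 0.69708. p̂ − p₀ = 0.047080.
1/(2n) = 0.000912.
Corrected numerator: |0.047080| − 0.000912 = 0.046168.
SE₀ = √(0.65·0.35/548) = 0.020375.
z = (+)0.046168/0.020375 = 2.266.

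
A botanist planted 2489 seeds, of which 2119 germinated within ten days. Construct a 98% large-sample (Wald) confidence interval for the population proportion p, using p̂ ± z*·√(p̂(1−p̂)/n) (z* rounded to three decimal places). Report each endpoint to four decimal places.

(0.8348, 0.8679)

With x = 2119 successes in n = 2489, p̂ = 0.85135.
SE(p̂) = √(0.85135·0.14865/2489) = 0.007131.
For 98% confidence, z* = 2.326.
Margin of error: 2.326 × 0.007131 = 0.01659.
So the interval runs from 0.8348 to 0.8679.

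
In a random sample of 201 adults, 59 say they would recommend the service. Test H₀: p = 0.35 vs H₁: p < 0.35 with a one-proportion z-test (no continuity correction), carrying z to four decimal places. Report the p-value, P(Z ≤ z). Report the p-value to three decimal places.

p-value = 0.047

p̂ = 59/201 = 0.29353.
SE₀ = √(0.35·0.65/201) = 0.033643.
Test statistic (full precision, shown to 4 dp): z = (59/201 − 0.35)/SE₀ ≈ -1.6784.
p-value = P(Z ≤ z) with z = -1.6784 → 0.047.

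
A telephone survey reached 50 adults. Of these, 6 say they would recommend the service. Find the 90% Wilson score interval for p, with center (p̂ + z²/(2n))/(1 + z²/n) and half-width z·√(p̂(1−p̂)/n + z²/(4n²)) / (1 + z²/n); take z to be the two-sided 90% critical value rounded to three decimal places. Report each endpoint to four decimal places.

p̂ = 6/50 = 0.12000; z = 1.645, so z² = 2.706025.
Denominator 1 + z²/n = 1 + 2.706025/50 = 1.054121.
Adjusted center: (0.12000 + z²/(2n))/1.054121 = 0.13951.
Radicand: p̂(1−p̂)/n + z²/(4n²) = 0.002112000 + 0.000270603 = 0.002382603.
Half-width = 1.645·√0.002382603/1.054121 = 0.07617.
CI: 0.13951 ± 0.07617 = (0.0633, 0.2157).

(0.0633, 0.2157)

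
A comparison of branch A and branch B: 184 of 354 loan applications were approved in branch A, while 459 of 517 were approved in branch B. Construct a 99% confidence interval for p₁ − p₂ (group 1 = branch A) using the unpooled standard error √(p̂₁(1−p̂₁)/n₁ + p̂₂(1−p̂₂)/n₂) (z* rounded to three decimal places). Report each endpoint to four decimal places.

p̂₁ = 0.51977, p̂₂ = 0.88781, so the observed difference is -0.36804.
SE = √(0.000705110 + 0.000192650) = √0.000897760 = 0.029963.
The 99% critical value is z* = 2.576. Margin of error = 0.07718.
CI: -0.36804 ± 0.07718 = (-0.4452, -0.2909).

(-0.4452, -0.2909)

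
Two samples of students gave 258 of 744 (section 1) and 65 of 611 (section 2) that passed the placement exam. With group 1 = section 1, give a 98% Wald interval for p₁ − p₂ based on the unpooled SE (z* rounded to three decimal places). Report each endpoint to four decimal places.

p̂₁ = 258/744 = 0.34677, p̂₂ = 65/611 = 0.10638; p̂₁ − p̂₂ = 0.24039.
Unpooled SE = √(p̂₁(1−p̂₁)/n₁ + p̂₂(1−p̂₂)/n₂) = √(0.000304465 + 0.000155590) = 0.021449.
z* = 2.326 at the 98% level. Margin = 2.326·0.021449 = 0.04989.
So the interval runs from 0.1905 to 0.2903.

(0.1905, 0.2903)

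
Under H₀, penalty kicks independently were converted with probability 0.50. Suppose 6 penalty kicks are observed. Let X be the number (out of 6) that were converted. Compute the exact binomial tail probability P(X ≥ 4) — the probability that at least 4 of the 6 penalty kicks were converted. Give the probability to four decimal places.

P = 0.3438

X is binomial with n = 6 and p = 0.50.
P(X ≥ 4) = C(6,4)·0.50^4·0.50^2 + C(6,5)·0.50^5·0.50^1 + C(6,6)·0.50^6·0.50^0.
= 0.234375 + 0.093750 + 0.015625 = 0.3438.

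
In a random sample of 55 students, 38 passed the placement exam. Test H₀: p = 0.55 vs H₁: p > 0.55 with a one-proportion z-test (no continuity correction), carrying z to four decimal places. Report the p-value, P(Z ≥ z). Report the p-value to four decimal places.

p-value = 0.0178

With x = 38 successes in n = 55, p̂ = 0.69091.
SE₀ = √(0.55·0.45/55) = 0.067082.
z = (p̂ − p₀)/SE = (38/55 − 0.55)/0.067082 ≈ 2.1005.
From the standard normal, P(Z ≥ z) = 0.0178.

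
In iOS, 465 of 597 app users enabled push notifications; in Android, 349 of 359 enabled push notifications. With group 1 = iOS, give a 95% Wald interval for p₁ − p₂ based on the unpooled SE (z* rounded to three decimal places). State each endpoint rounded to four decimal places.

p̂₁ = 465/597 = 0.77889, p̂₂ = 349/359 = 0.97214; p̂₁ − p̂₂ = -0.19325.
SE = √(0.000288472 + 0.000075430) = √0.000363902 = 0.019076.
The 95% critical value is z* = 1.960. Margin of error = 0.03739.
So the interval runs from -0.2306 to -0.1559.

(-0.2306, -0.1559)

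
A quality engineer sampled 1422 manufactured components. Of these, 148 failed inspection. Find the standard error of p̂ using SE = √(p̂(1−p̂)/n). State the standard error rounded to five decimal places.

p̂ = 148/1422 = 0.10408.
p̂(1−p̂) = 0.093247.
SE = √(0.093247/1422) = 0.00810.

SE = 0.00810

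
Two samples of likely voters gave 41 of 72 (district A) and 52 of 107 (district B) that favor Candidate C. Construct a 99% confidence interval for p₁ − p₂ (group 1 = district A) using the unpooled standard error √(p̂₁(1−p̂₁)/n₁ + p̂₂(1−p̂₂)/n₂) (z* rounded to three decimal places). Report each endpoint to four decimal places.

(-0.1117, 0.2786)

p̂₁ = 41/72 = 0.56944, p̂₂ = 52/107 = 0.48598; p̂₁ − p̂₂ = 0.08346.
SE = √(0.003405243 + 0.002334612) = √0.005739855 = 0.075762.
For 99% confidence, z* = 2.576. Margin of error = 0.19516.
CI: 0.08346 ± 0.19516 = (-0.1117, 0.2786).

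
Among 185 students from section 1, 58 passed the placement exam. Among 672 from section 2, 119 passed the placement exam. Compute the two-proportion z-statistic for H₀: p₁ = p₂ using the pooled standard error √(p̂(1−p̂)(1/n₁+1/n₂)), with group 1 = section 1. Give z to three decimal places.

Sample proportions: p̂₁ = 58/185 = 0.31351 and p̂₂ = 119/672 = 0.17708.
Pooled p̂ = (58+119)/(185+672) = 177/857 = 0.20653.
SE = √[p̂(1−p̂)(1/n₁+1/n₂)] = √[0.20653·0.79347·(1/185+1/672)] ≈ 0.033611.
z = (p̂₁ − p̂₂)/SE = (0.31351 − 0.17708)/0.033611 = 0.13643/0.033611 = 4.059.

z = 4.059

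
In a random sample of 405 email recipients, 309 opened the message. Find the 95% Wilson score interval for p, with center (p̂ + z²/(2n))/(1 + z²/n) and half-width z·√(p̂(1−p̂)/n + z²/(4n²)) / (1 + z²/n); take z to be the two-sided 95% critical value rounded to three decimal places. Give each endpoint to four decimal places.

(0.7192, 0.8018)

p̂ = 309/405 = 0.76296; z = 1.960, so z² = 3.841600.
1 + z²/n = 1.009485.
Center = (0.76296 + 0.004743)/1.009485 = 0.76049.
Radicand: p̂(1−p̂)/n + z²/(4n²) = 0.000446544 + 0.000005855 = 0.000452399.
Half-width = z·√(radicand)/denom = 1.960·0.021270/1.009485 = 0.04130.
So the interval runs from 0.7192 to 0.8018.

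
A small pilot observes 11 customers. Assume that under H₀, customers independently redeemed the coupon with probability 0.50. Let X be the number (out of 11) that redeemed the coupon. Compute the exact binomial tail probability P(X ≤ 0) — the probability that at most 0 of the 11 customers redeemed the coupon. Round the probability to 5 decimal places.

P = 0.00049

X ~ Binomial(n=11, p=0.50).
P(X ≤ 0) = C(11,0)·0.50^0·0.50^11.
= 0.000488 = 0.00049.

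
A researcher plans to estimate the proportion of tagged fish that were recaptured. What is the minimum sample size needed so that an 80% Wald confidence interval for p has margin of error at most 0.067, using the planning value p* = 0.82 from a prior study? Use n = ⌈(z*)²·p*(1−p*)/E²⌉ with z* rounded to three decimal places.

n = 55

z* = 1.282 at the 80% level.
p*(1−p*) = 0.82·0.18 = 0.1476.
(z*)²·p*(1−p*)/E² = 1.643524·0.1476/0.004489 = 54.040.
⌈54.040⌉ = 55.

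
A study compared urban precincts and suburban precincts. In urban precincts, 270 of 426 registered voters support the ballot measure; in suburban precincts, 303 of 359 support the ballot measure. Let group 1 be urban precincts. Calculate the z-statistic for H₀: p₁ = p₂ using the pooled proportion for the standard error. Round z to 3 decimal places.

Sample proportions: p̂₁ = 270/426 = 0.63380 and p̂₂ = 303/359 = 0.84401.
Pooled p̂ = (270+303)/(426+359) = 573/785 = 0.72994.
SE = √[p̂(1−p̂)(1/n₁+1/n₂)] = √[0.72994·0.27006·(1/426+1/359)] ≈ 0.031810.
z = (p̂₁ − p̂₂)/SE = (0.63380 − 0.84401)/0.031810 = -0.21021/0.031810 = -6.608.

z = -6.608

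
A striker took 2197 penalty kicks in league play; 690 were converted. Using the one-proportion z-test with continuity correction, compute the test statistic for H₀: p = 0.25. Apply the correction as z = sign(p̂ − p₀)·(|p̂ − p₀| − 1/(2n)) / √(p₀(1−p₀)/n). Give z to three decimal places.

p̂ = 690/2197 = 0.31406. p̂ − p₀ = 0.064065.
1/(2n) = 0.000228.
Corrected numerator: |0.064065| − 0.000228 = 0.063837.
Under H₀, SE = √(p₀(1−p₀)/n) = √(0.25·0.75/2197) = √0.000085344 = 0.009238.
z = +0.063837/0.009238 = 6.910.

z = 6.910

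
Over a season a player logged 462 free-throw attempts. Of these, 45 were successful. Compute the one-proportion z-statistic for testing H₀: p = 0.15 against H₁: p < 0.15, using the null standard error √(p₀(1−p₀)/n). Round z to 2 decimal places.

z = -3.17

Sample proportion p̂ = 45/462 = 0.09740.
Null standard error: √(0.15·0.85/462) = √0.000275974 = 0.016612.
Test statistic: z = -0.05260/0.016612 = -3.17.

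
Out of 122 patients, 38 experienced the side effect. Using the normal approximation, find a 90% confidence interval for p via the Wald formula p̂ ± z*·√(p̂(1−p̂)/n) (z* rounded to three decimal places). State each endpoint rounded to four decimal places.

p̂ = 38/122 = 0.31148.
SE = √(p̂(1−p̂)/n) = √(0.214458/122) = 0.041927.
z* = 1.645 at the 90% level.
Margin = 1.645·0.041927 = 0.06897.
CI: 0.31148 ± 0.06897 = (0.2425, 0.3804).

(0.2425, 0.3804)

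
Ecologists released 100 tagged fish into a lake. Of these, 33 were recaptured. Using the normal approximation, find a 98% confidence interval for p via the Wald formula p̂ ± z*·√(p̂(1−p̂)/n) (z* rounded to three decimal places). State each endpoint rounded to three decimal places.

The sample proportion is 33/100 = 0.33000.
Standard error of p̂: √(0.221100/100) = √0.002211000 = 0.047021.
z* = 2.326 at the 98% level.
Margin = 2.326·0.047021 = 0.10937.
CI: 0.33000 ± 0.10937 = (0.221, 0.439).

(0.221, 0.439)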